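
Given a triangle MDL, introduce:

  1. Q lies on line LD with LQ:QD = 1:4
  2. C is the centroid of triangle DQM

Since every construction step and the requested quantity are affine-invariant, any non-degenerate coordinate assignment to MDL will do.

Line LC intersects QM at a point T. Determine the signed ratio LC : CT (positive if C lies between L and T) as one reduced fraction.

LC:CT = -7/4

Work in coordinates with M = (0, 0), D = (1, 0), L = (0, 1).
1. Q lies on line LD with LQ:QD = 1:4 ⇒ Q = (1/5, 4/5)
2. C is the centroid of triangle DQM ⇒ C = (2/5, 4/15)
line LC meets QM at T = (6/35, 24/35)
C = L + t·(T−L) with t = 7/3, so LC:CT = 7/3:-4/3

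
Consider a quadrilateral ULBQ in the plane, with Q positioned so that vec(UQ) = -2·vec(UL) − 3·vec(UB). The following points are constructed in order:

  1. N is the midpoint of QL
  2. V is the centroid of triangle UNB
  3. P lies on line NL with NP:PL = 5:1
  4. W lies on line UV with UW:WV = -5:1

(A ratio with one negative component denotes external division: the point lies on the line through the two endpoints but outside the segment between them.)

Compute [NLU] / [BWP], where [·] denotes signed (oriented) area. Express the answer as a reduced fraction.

[NLU]:[BWP] = 9/7

Assign U = (0, 0), L = (1, 0), B = (0, 1), Q = (-2, -3) — the answer is frame-independent, so this choice is without loss of generality.
1. N is the midpoint of QL ⇒ N = (-1/2, -3/2)
2. V is the centroid of triangle UNB ⇒ V = (-1/6, -1/6)
3. P lies on line NL with NP:PL = 5:1 ⇒ P = (3/4, -1/4)
4. W lies on line UV with UW:WV = -5:1 ⇒ W = (-5/24, -5/24)
2·[NLU] = 3/2, 2·[BWP] = 7/6
[NLU]:[BWP] = 3/2:7/6 = 9/7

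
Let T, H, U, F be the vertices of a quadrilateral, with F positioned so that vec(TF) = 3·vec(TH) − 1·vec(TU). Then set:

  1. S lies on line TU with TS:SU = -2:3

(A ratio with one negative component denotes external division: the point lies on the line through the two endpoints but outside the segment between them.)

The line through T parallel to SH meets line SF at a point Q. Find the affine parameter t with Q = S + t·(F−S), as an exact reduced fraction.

t = -2/5

Set T = (0, 0), H = (1, 0), U = (0, 1), F = (3, -1); any affine frame gives the same invariant.
1. S lies on line TU with TS:SU = -2:3 ⇒ S = (0, -2)
through T parallel to SH: direction (1, 2); meets SF at Q = (-6/5, -12/5)
Q = S + t·(F−S) with t = -2/5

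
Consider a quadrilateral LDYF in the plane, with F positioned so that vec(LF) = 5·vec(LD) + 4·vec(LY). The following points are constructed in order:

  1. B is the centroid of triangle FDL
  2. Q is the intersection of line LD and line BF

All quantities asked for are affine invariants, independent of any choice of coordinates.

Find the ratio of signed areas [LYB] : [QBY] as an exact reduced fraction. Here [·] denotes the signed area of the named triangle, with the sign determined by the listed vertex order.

[LYB]:[QBY] = -12/13

Work in coordinates with L = (0, 0), D = (1, 0), Y = (0, 1), F = (5, 4).
1. B is the centroid of triangle FDL ⇒ B = (2, 4/3)
2. Q is the intersection of line LD and line BF ⇒ Q = (1/2, 0)
2·[LYB] = -2, 2·[QBY] = 13/6
[LYB]:[QBY] = -2:13/6 = -12/13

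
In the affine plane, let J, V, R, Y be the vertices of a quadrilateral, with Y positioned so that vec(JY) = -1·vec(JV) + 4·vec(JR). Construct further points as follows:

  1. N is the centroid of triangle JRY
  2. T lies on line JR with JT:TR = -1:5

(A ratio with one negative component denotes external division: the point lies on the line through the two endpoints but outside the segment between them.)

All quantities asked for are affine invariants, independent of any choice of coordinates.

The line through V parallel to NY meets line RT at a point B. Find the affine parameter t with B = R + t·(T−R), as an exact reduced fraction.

Choose coordinates J = (0, 0), V = (1, 0), R = (0, 1), Y = (-1, 4).
1. N is the centroid of triangle JRY ⇒ N = (-1/3, 5/3)
2. T lies on line JR with JT:TR = -1:5 ⇒ T = (0, -1/4)
through V parallel to NY: direction (-2/3, 7/3); meets RT at B = (0, 7/2)
B = R + t·(T−R) with t = -2

t = -2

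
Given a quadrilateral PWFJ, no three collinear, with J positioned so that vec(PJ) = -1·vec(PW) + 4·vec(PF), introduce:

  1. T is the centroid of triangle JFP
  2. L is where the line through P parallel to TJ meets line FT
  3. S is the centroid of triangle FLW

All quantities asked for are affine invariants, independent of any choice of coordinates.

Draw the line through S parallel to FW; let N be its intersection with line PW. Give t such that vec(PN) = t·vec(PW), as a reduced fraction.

t = 11/9

Choose coordinates P = (0, 0), W = (1, 0), F = (0, 1), J = (-1, 4).
1. T is the centroid of triangle JFP ⇒ T = (-1/3, 5/3)
2. L is where the line through P parallel to TJ meets line FT ⇒ L = (-2/3, 7/3)
3. S is the centroid of triangle FLW ⇒ S = (1/9, 10/9)
through S parallel to FW: direction (1, -1); meets PW at N = (11/9, 0)
N = P + t·(W−P) with t = 11/9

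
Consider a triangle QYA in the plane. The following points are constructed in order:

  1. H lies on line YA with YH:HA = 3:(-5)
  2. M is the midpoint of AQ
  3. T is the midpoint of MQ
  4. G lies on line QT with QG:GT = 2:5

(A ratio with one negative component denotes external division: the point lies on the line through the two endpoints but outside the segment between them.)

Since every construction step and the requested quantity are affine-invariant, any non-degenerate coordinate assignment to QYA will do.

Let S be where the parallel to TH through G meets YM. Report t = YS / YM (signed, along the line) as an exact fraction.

Assign Q = (0, 0), Y = (1, 0), A = (0, 1) — the answer is frame-independent, so this choice is without loss of generality.
1. H lies on line YA with YH:HA = 3:(-5) ⇒ H = (5/2, -3/2)
2. M is the midpoint of AQ ⇒ M = (0, 1/2)
3. T is the midpoint of MQ ⇒ T = (0, 1/4)
4. G lies on line QT with QG:GT = 2:5 ⇒ G = (0, 1/14)
through G parallel to TH: direction (5/2, -7/4); meets YM at S = (-15/7, 11/7)
S = Y + t·(M−Y) with t = 22/7

t = 22/7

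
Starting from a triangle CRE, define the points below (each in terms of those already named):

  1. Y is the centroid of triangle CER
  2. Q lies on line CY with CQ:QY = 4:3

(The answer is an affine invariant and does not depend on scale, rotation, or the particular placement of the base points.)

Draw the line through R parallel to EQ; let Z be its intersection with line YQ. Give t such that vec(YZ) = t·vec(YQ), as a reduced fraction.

Choose coordinates C = (0, 0), R = (1, 0), E = (0, 1).
1. Y is the centroid of triangle CER ⇒ Y = (1/3, 1/3)
2. Q lies on line CY with CQ:QY = 4:3 ⇒ Q = (4/21, 4/21)
through R parallel to EQ: direction (4/21, -17/21); meets YQ at Z = (17/21, 17/21)
Z = Y + t·(Q−Y) with t = -10/3

t = -10/3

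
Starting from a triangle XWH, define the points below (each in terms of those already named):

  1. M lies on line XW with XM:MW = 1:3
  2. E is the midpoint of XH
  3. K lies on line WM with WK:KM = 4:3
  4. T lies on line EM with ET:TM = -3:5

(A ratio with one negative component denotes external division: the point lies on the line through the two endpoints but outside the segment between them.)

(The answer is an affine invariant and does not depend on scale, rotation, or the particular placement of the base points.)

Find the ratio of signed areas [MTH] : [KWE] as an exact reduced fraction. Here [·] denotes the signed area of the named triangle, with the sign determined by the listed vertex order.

Set X = (0, 0), W = (1, 0), H = (0, 1); any affine frame gives the same invariant.
1. M lies on line XW with XM:MW = 1:3 ⇒ M = (1/4, 0)
2. E is the midpoint of XH ⇒ E = (0, 1/2)
3. K lies on line WM with WK:KM = 4:3 ⇒ K = (4/7, 0)
4. T lies on line EM with ET:TM = -3:5 ⇒ T = (-3/8, 5/4)
2·[MTH] = -5/16, 2·[KWE] = 3/14
[MTH]:[KWE] = -5/16:3/14 = -35/24

[MTH]:[KWE] = -35/24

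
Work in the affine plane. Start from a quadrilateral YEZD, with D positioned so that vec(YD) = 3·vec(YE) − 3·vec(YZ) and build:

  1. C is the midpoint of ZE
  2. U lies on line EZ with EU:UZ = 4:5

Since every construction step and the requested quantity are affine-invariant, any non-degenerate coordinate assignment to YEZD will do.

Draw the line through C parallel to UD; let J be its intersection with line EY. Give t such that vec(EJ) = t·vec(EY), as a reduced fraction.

t = 9/62

Assign Y = (0, 0), E = (1, 0), Z = (0, 1), D = (3, -3) — the answer is frame-independent, so this choice is without loss of generality.
1. C is the midpoint of ZE ⇒ C = (1/2, 1/2)
2. U lies on line EZ with EU:UZ = 4:5 ⇒ U = (5/9, 4/9)
through C parallel to UD: direction (22/9, -31/9); meets EY at J = (53/62, 0)
J = E + t·(Y−E) with t = 9/62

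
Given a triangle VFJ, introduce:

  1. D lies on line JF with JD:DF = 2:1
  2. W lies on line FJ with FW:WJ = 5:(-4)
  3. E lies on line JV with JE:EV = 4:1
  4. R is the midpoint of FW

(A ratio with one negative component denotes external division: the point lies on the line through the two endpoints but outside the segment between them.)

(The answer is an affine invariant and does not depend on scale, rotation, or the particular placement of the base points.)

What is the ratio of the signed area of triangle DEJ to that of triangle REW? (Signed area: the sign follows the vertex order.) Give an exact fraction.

[DEJ]:[REW] = 4/15

Choose coordinates V = (0, 0), F = (1, 0), J = (0, 1).
1. D lies on line JF with JD:DF = 2:1 ⇒ D = (2/3, 1/3)
2. W lies on line FJ with FW:WJ = 5:(-4) ⇒ W = (-4, 5)
3. E lies on line JV with JE:EV = 4:1 ⇒ E = (0, 1/5)
4. R is the midpoint of FW ⇒ R = (-3/2, 5/2)
2·[DEJ] = -8/15, 2·[REW] = -2
[DEJ]:[REW] = -8/15:-2 = 4/15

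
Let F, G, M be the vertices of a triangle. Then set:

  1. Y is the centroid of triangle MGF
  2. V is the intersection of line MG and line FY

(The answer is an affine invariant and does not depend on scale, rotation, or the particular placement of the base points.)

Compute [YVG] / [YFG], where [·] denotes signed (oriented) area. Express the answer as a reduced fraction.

[YVG]:[YFG] = -1/2

Assign F = (0, 0), G = (1, 0), M = (0, 1) — the answer is frame-independent, so this choice is without loss of generality.
1. Y is the centroid of triangle MGF ⇒ Y = (1/3, 1/3)
2. V is the intersection of line MG and line FY ⇒ V = (1/2, 1/2)
2·[YVG] = -1/6, 2·[YFG] = 1/3
[YVG]:[YFG] = -1/6:1/3 = -1/2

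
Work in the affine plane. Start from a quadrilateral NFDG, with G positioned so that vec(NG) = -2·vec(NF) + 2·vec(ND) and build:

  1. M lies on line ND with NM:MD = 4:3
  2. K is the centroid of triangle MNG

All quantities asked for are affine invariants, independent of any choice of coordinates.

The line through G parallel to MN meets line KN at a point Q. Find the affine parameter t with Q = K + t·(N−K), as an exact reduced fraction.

Set N = (0, 0), F = (1, 0), D = (0, 1), G = (-2, 2); any affine frame gives the same invariant.
1. M lies on line ND with NM:MD = 4:3 ⇒ M = (0, 4/7)
2. K is the centroid of triangle MNG ⇒ K = (-2/3, 6/7)
through G parallel to MN: direction (0, -4/7); meets KN at Q = (-2, 18/7)
Q = K + t·(N−K) with t = -2

t = -2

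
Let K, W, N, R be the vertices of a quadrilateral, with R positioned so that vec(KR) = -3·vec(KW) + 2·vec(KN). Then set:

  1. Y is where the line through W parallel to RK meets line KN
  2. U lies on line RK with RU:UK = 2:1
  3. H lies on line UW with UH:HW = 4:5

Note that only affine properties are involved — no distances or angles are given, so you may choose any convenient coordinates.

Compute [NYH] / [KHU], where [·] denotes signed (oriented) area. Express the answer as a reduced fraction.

[NYH]:[KHU] = -1/8

Work in coordinates with K = (0, 0), W = (1, 0), N = (0, 1), R = (-3, 2).
1. Y is where the line through W parallel to RK meets line KN ⇒ Y = (0, 2/3)
2. U lies on line RK with RU:UK = 2:1 ⇒ U = (-1, 2/3)
3. H lies on line UW with UH:HW = 4:5 ⇒ H = (-1/9, 10/27)
2·[NYH] = -1/27, 2·[KHU] = 8/27
[NYH]:[KHU] = -1/27:8/27 = -1/8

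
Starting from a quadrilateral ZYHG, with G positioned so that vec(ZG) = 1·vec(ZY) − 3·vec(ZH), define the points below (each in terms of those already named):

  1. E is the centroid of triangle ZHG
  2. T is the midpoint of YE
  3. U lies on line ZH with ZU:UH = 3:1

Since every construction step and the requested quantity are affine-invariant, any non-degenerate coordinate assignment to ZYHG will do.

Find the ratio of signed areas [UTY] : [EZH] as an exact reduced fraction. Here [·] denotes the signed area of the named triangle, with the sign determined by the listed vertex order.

Set Z = (0, 0), Y = (1, 0), H = (0, 1), G = (1, -3); any affine frame gives the same invariant.
1. E is the centroid of triangle ZHG ⇒ E = (1/3, -2/3)
2. T is the midpoint of YE ⇒ T = (2/3, -1/3)
3. U lies on line ZH with ZU:UH = 3:1 ⇒ U = (0, 3/4)
2·[UTY] = 7/12, 2·[EZH] = -1/3
[UTY]:[EZH] = 7/12:-1/3 = -7/4

[UTY]:[EZH] = -7/4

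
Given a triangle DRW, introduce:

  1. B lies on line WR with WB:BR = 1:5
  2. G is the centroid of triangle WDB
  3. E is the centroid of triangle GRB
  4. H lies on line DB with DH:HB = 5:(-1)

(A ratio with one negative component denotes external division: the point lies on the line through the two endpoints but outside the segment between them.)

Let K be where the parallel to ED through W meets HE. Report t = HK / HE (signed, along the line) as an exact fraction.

t = -9/35

Set D = (0, 0), R = (1, 0), W = (0, 1); any affine frame gives the same invariant.
1. B lies on line WR with WB:BR = 1:5 ⇒ B = (1/6, 5/6)
2. G is the centroid of triangle WDB ⇒ G = (1/18, 11/18)
3. E is the centroid of triangle GRB ⇒ E = (11/27, 13/27)
4. H lies on line DB with DH:HB = 5:(-1) ⇒ H = (5/24, 25/24)
through W parallel to ED: direction (-11/27, -13/27); meets HE at K = (11/70, 83/70)
K = H + t·(E−H) with t = -9/35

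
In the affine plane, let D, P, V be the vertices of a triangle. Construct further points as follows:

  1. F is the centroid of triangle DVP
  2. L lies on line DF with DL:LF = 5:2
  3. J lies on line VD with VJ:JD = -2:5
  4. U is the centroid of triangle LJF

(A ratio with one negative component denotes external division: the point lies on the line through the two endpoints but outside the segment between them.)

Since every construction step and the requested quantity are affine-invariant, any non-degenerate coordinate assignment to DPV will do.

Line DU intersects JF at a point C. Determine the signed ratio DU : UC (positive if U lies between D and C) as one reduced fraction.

Choose coordinates D = (0, 0), P = (1, 0), V = (0, 1).
1. F is the centroid of triangle DVP ⇒ F = (1/3, 1/3)
2. L lies on line DF with DL:LF = 5:2 ⇒ L = (5/21, 5/21)
3. J lies on line VD with VJ:JD = -2:5 ⇒ J = (0, 5/3)
4. U is the centroid of triangle LJF ⇒ U = (4/21, 47/63)
line DU meets JF at C = (4/19, 47/57)
U = D + t·(C−D) with t = 19/21, so DU:UC = 19/21:2/21

DU:UC = 19/2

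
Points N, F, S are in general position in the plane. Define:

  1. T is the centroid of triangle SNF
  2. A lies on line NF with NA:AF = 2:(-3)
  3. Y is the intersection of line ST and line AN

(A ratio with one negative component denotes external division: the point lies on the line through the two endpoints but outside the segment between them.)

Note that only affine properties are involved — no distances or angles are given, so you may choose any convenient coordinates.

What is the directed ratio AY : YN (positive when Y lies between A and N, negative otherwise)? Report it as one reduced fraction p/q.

Assign N = (0, 0), F = (1, 0), S = (0, 1) — the answer is frame-independent, so this choice is without loss of generality.
1. T is the centroid of triangle SNF ⇒ T = (1/3, 1/3)
2. A lies on line NF with NA:AF = 2:(-3) ⇒ A = (-2, 0)
3. Y is the intersection of line ST and line AN ⇒ Y = (1/2, 0)
Y = A + t·(N−A) with t = 5/4, so AY:YN = t:(1−t) = 5/4:-1/4

AY:YN = -5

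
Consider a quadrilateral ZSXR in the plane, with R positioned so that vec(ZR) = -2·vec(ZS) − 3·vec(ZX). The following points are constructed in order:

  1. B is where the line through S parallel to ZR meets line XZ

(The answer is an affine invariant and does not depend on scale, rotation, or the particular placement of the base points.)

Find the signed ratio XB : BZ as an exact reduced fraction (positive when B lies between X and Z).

XB:BZ = -5/3

Assign Z = (0, 0), S = (1, 0), X = (0, 1), R = (-2, -3) — the answer is frame-independent, so this choice is without loss of generality.
1. B is where the line through S parallel to ZR meets line XZ ⇒ B = (0, -3/2)
B = X + t·(Z−X) with t = 5/2, so XB:BZ = t:(1−t) = 5/2:-3/2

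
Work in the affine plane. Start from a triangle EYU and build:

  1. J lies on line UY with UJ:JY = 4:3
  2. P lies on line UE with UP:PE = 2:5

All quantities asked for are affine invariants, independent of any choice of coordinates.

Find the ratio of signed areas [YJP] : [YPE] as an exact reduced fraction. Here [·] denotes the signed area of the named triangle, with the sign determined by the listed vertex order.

[YJP]:[YPE] = 6/35

Set E = (0, 0), Y = (1, 0), U = (0, 1); any affine frame gives the same invariant.
1. J lies on line UY with UJ:JY = 4:3 ⇒ J = (4/7, 3/7)
2. P lies on line UE with UP:PE = 2:5 ⇒ P = (0, 5/7)
2·[YJP] = 6/49, 2·[YPE] = 5/7
[YJP]:[YPE] = 6/49:5/7 = 6/35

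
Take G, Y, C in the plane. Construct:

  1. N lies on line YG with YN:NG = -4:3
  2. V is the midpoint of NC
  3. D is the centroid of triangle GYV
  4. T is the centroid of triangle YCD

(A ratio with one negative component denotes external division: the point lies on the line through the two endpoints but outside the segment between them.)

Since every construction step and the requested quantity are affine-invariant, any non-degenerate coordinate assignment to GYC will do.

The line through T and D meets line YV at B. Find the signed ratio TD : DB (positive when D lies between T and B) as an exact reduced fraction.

TD:DB = -14/3

Assign G = (0, 0), Y = (1, 0), C = (0, 1) — the answer is frame-independent, so this choice is without loss of generality.
1. N lies on line YG with YN:NG = -4:3 ⇒ N = (-3, 0)
2. V is the midpoint of NC ⇒ V = (-3/2, 1/2)
3. D is the centroid of triangle GYV ⇒ D = (-1/6, 1/6)
4. T is the centroid of triangle YCD ⇒ T = (5/18, 7/18)
line TD meets YV at B = (-1/14, 3/14)
D = T + t·(B−T) with t = 14/11, so TD:DB = 14/11:-3/11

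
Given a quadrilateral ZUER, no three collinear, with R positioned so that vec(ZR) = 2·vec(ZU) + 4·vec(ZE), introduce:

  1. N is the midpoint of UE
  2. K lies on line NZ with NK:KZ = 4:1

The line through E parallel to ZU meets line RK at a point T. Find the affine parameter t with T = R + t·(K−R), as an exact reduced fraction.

t = 10/13

Choose coordinates Z = (0, 0), U = (1, 0), E = (0, 1), R = (2, 4).
1. N is the midpoint of UE ⇒ N = (1/2, 1/2)
2. K lies on line NZ with NK:KZ = 4:1 ⇒ K = (1/10, 1/10)
through E parallel to ZU: direction (1, 0); meets RK at T = (7/13, 1)
T = R + t·(K−R) with t = 10/13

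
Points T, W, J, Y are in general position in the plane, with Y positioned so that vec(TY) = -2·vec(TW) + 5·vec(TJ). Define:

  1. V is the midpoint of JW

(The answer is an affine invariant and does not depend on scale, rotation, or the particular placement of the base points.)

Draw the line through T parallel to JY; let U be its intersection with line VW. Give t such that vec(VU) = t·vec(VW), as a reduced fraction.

Set T = (0, 0), W = (1, 0), J = (0, 1), Y = (-2, 5); any affine frame gives the same invariant.
1. V is the midpoint of JW ⇒ V = (1/2, 1/2)
through T parallel to JY: direction (-2, 4); meets VW at U = (-1, 2)
U = V + t·(W−V) with t = -3

t = -3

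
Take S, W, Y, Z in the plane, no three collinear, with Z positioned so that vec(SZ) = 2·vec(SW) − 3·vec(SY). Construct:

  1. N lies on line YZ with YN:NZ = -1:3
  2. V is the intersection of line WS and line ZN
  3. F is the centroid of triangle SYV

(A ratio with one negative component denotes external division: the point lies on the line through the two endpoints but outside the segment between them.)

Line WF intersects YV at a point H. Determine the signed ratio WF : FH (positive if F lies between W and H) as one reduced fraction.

Set S = (0, 0), W = (1, 0), Y = (0, 1), Z = (2, -3); any affine frame gives the same invariant.
1. N lies on line YZ with YN:NZ = -1:3 ⇒ N = (-1, 3)
2. V is the intersection of line WS and line ZN ⇒ V = (1/2, 0)
3. F is the centroid of triangle SYV ⇒ F = (1/6, 1/3)
line WF meets YV at H = (3/8, 1/4)
F = W + t·(H−W) with t = 4/3, so WF:FH = 4/3:-1/3

WF:FH = -4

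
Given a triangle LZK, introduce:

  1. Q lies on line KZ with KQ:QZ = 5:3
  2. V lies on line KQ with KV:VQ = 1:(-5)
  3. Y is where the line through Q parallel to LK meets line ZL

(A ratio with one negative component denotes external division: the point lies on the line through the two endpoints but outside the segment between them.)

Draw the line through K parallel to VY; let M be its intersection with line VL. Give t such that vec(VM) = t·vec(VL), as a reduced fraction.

Assign L = (0, 0), Z = (1, 0), K = (0, 1) — the answer is frame-independent, so this choice is without loss of generality.
1. Q lies on line KZ with KQ:QZ = 5:3 ⇒ Q = (5/8, 3/8)
2. V lies on line KQ with KV:VQ = 1:(-5) ⇒ V = (-5/32, 37/32)
3. Y is where the line through Q parallel to LK meets line ZL ⇒ Y = (5/8, 0)
through K parallel to VY: direction (25/32, -37/32); meets VL at M = (-25/148, 5/4)
M = V + t·(L−V) with t = -3/37

t = -3/37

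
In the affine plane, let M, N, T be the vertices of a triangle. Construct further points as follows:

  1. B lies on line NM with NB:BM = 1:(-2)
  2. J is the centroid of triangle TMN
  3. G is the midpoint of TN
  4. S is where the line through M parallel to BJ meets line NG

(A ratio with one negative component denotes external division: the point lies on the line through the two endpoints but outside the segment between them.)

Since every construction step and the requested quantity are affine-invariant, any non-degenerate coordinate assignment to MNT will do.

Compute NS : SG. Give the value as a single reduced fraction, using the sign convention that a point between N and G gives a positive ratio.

NS:SG = -1/3

Work in coordinates with M = (0, 0), N = (1, 0), T = (0, 1).
1. B lies on line NM with NB:BM = 1:(-2) ⇒ B = (2, 0)
2. J is the centroid of triangle TMN ⇒ J = (1/3, 1/3)
3. G is the midpoint of TN ⇒ G = (1/2, 1/2)
4. S is where the line through M parallel to BJ meets line NG ⇒ S = (5/4, -1/4)
S = N + t·(G−N) with t = -1/2, so NS:SG = t:(1−t) = -1/2:3/2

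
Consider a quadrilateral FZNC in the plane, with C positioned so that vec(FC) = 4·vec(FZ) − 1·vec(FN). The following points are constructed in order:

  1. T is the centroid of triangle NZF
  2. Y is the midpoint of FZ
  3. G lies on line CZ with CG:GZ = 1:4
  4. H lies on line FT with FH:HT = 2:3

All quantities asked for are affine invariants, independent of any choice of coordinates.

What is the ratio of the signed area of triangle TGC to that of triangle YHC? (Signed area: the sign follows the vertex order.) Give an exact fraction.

[TGC]:[YHC] = -2/3

Choose coordinates F = (0, 0), Z = (1, 0), N = (0, 1), C = (4, -1).
1. T is the centroid of triangle NZF ⇒ T = (1/3, 1/3)
2. Y is the midpoint of FZ ⇒ Y = (1/2, 0)
3. G lies on line CZ with CG:GZ = 1:4 ⇒ G = (17/5, -4/5)
4. H lies on line FT with FH:HT = 2:3 ⇒ H = (2/15, 2/15)
2·[TGC] = 1/15, 2·[YHC] = -1/10
[TGC]:[YHC] = 1/15:-1/10 = -2/3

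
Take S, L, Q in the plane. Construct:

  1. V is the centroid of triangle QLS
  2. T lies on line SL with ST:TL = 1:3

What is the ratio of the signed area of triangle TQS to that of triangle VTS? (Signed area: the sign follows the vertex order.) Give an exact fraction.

[TQS]:[VTS] = -3

Work in coordinates with S = (0, 0), L = (1, 0), Q = (0, 1).
1. V is the centroid of triangle QLS ⇒ V = (1/3, 1/3)
2. T lies on line SL with ST:TL = 1:3 ⇒ T = (1/4, 0)
2·[TQS] = 1/4, 2·[VTS] = -1/12
[TQS]:[VTS] = 1/4:-1/12 = -3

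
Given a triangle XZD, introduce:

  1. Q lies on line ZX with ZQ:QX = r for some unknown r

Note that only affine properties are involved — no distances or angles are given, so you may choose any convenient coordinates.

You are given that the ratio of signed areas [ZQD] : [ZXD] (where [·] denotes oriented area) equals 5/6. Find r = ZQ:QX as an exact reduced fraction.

Assign X = (0, 0), Z = (1, 0), D = (0, 1) — the answer is frame-independent, so this choice is without loss of generality.
1. With ZQ:QX = r, write λ = r/(r+1) so Q = Z + λ·(X−Z); Q is affine-linear in λ
Every point depending on Q is an affine combination of Q and λ-independent points, so each such coordinate is linear in λ; the λ² term in each signed area is a multiple of (X−Z)×(X−Z) = 0, so 2·[ZQD] and 2·[ZXD] are each linear in λ. Evaluating at λ=0 and λ=1:
  2·[ZQD] = −λ,   2·[ZXD] = -1
So [ZQD]:[ZXD] = (−λ) / (-1). Setting this equal to 5/6:
  −λ = 5/6·(-1)  ⇒  λ = 5/6
Then r = λ/(1−λ) = (5/6)/(1/6) = 5. Check: with r = 5, Q = (1/6, 0) and [ZQD]:[ZXD] = 5/6 as required.

r = 5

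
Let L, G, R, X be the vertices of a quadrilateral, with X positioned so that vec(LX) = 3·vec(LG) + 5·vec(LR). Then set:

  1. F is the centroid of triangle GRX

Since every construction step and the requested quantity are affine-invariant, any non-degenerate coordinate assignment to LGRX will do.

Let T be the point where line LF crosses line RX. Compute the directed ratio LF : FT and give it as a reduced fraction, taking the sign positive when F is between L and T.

Work in coordinates with L = (0, 0), G = (1, 0), R = (0, 1), X = (3, 5).
1. F is the centroid of triangle GRX ⇒ F = (4/3, 2)
line LF meets RX at T = (6, 9)
F = L + t·(T−L) with t = 2/9, so LF:FT = 2/9:7/9

LF:FT = 2/7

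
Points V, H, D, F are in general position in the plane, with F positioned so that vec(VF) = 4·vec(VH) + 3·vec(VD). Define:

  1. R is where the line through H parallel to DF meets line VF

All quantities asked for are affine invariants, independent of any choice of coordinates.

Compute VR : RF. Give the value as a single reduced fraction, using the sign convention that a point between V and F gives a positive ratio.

Assign V = (0, 0), H = (1, 0), D = (0, 1), F = (4, 3) — the answer is frame-independent, so this choice is without loss of generality.
1. R is where the line through H parallel to DF meets line VF ⇒ R = (-2, -3/2)
R = V + t·(F−V) with t = -1/2, so VR:RF = t:(1−t) = -1/2:3/2

VR:RF = -1/3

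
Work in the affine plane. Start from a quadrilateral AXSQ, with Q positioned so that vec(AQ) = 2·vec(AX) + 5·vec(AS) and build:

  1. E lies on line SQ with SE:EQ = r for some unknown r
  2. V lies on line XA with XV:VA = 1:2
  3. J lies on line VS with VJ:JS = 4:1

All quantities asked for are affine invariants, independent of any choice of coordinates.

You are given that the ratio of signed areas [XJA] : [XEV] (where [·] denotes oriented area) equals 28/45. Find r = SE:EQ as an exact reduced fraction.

Work in coordinates with A = (0, 0), X = (1, 0), S = (0, 1), Q = (2, 5).
1. With SE:EQ = r, write λ = r/(r+1) so E = S + λ·(Q−S); E is affine-linear in λ
2. V lies on line XA with XV:VA = 1:2 ⇒ V = (2/3, 0)
3. J lies on line VS with VJ:JS = 4:1 ⇒ J = (2/15, 4/5)
Every point depending on E is an affine combination of E and λ-independent points, so each such coordinate is linear in λ; the λ² term in each signed area is a multiple of (Q−S)×(Q−S) = 0, so 2·[XJA] and 2·[XEV] are each linear in λ. Evaluating at λ=0 and λ=1:
  2·[XJA] = 4/5,   2·[XEV] = 4/3·λ + 1/3
So [XJA]:[XEV] = (4/5) / (4/3·λ + 1/3). Setting this equal to 28/45:
  4/5 = 28/45·(4/3·λ + 1/3)  ⇒  λ = 5/7
Then r = λ/(1−λ) = (5/7)/(2/7) = 5/2. Check: with r = 5/2, E = (10/7, 27/7) and [XJA]:[XEV] = 28/45 as required.

r = 5/2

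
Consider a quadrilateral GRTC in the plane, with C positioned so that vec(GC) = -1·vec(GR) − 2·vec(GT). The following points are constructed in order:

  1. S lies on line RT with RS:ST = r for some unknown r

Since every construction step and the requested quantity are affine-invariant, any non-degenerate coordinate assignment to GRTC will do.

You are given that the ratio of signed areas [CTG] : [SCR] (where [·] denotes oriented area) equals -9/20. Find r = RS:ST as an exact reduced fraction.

r = 5/4

Set G = (0, 0), R = (1, 0), T = (0, 1), C = (-1, -2); any affine frame gives the same invariant.
1. With RS:ST = r, write λ = r/(r+1) so S = R + λ·(T−R); S is affine-linear in λ
Every point depending on S is an affine combination of S and λ-independent points, so each such coordinate is linear in λ; the λ² term in each signed area is a multiple of (T−R)×(T−R) = 0, so 2·[CTG] and 2·[SCR] are each linear in λ. Evaluating at λ=0 and λ=1:
  2·[CTG] = -1,   2·[SCR] = 4·λ
So [CTG]:[SCR] = (-1) / (4·λ). Setting this equal to -9/20:
  -1 = -9/20·(4·λ)  ⇒  λ = 5/9
Then r = λ/(1−λ) = (5/9)/(4/9) = 5/4. Check: with r = 5/4, S = (4/9, 5/9) and [CTG]:[SCR] = -9/20 as required.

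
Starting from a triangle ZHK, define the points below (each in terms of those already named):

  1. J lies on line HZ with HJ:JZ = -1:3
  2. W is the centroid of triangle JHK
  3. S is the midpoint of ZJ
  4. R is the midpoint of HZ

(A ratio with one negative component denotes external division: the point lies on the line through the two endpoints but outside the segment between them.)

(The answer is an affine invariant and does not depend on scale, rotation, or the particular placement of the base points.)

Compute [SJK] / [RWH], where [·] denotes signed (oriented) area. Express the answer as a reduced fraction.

Choose coordinates Z = (0, 0), H = (1, 0), K = (0, 1).
1. J lies on line HZ with HJ:JZ = -1:3 ⇒ J = (3/2, 0)
2. W is the centroid of triangle JHK ⇒ W = (5/6, 1/3)
3. S is the midpoint of ZJ ⇒ S = (3/4, 0)
4. R is the midpoint of HZ ⇒ R = (1/2, 0)
2·[SJK] = 3/4, 2·[RWH] = -1/6
[SJK]:[RWH] = 3/4:-1/6 = -9/2

[SJK]:[RWH] = -9/2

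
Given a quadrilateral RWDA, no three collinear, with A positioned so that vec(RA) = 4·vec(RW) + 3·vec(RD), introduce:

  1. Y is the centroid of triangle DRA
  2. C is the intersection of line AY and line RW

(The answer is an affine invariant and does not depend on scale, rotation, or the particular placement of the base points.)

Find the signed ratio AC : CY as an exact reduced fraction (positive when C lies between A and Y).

Assign R = (0, 0), W = (1, 0), D = (0, 1), A = (4, 3) — the answer is frame-independent, so this choice is without loss of generality.
1. Y is the centroid of triangle DRA ⇒ Y = (4/3, 4/3)
2. C is the intersection of line AY and line RW ⇒ C = (-4/5, 0)
C = A + t·(Y−A) with t = 9/5, so AC:CY = t:(1−t) = 9/5:-4/5

AC:CY = -9/4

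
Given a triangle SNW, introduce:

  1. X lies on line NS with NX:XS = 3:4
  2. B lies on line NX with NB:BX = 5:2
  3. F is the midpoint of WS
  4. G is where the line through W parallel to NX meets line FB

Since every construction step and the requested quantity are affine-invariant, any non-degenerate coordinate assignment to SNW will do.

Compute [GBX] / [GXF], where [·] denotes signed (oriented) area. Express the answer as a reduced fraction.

[GBX]:[GXF] = -2

Work in coordinates with S = (0, 0), N = (1, 0), W = (0, 1).
1. X lies on line NS with NX:XS = 3:4 ⇒ X = (4/7, 0)
2. B lies on line NX with NB:BX = 5:2 ⇒ B = (34/49, 0)
3. F is the midpoint of WS ⇒ F = (0, 1/2)
4. G is where the line through W parallel to NX meets line FB ⇒ G = (-34/49, 1)
2·[GBX] = -6/49, 2·[GXF] = 3/49
[GBX]:[GXF] = -6/49:3/49 = -2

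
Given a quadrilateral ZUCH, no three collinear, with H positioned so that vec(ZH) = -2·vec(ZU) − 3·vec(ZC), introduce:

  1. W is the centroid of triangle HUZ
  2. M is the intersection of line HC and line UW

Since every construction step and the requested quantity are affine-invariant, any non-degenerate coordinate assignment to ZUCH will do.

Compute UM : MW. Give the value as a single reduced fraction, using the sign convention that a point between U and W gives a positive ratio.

UM:MW = -9/4

Choose coordinates Z = (0, 0), U = (1, 0), C = (0, 1), H = (-2, -3).
1. W is the centroid of triangle HUZ ⇒ W = (-1/3, -1)
2. M is the intersection of line HC and line UW ⇒ M = (-7/5, -9/5)
M = U + t·(W−U) with t = 9/5, so UM:MW = t:(1−t) = 9/5:-4/5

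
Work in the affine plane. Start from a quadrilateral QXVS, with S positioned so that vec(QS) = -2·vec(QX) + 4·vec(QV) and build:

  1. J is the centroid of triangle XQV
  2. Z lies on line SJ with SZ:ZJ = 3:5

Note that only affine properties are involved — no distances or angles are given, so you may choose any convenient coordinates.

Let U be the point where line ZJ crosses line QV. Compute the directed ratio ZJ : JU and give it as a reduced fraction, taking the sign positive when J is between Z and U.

Set Q = (0, 0), X = (1, 0), V = (0, 1), S = (-2, 4); any affine frame gives the same invariant.
1. J is the centroid of triangle XQV ⇒ J = (1/3, 1/3)
2. Z lies on line SJ with SZ:ZJ = 3:5 ⇒ Z = (-9/8, 21/8)
line ZJ meets QV at U = (0, 6/7)
J = Z + t·(U−Z) with t = 35/27, so ZJ:JU = 35/27:-8/27

ZJ:JU = -35/8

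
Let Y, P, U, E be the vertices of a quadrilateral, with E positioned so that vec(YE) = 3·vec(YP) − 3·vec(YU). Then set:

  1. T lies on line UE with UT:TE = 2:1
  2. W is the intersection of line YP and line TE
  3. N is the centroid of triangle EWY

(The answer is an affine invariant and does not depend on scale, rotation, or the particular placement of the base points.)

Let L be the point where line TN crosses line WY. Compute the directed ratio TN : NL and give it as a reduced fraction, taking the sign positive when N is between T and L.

TN:NL = 2/3

Work in coordinates with Y = (0, 0), P = (1, 0), U = (0, 1), E = (3, -3).
1. T lies on line UE with UT:TE = 2:1 ⇒ T = (2, -5/3)
2. W is the intersection of line YP and line TE ⇒ W = (3/4, 0)
3. N is the centroid of triangle EWY ⇒ N = (5/4, -1)
line TN meets WY at L = (1/8, 0)
N = T + t·(L−T) with t = 2/5, so TN:NL = 2/5:3/5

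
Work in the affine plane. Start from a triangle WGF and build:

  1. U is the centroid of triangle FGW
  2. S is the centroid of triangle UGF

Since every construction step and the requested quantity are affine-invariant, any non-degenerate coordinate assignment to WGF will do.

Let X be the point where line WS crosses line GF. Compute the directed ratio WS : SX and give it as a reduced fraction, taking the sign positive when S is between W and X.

Work in coordinates with W = (0, 0), G = (1, 0), F = (0, 1).
1. U is the centroid of triangle FGW ⇒ U = (1/3, 1/3)
2. S is the centroid of triangle UGF ⇒ S = (4/9, 4/9)
line WS meets GF at X = (1/2, 1/2)
S = W + t·(X−W) with t = 8/9, so WS:SX = 8/9:1/9

WS:SX = 8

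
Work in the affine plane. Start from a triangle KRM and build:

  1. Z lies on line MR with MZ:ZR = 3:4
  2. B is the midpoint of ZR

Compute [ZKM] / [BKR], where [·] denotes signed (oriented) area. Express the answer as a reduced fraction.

Work in coordinates with K = (0, 0), R = (1, 0), M = (0, 1).
1. Z lies on line MR with MZ:ZR = 3:4 ⇒ Z = (3/7, 4/7)
2. B is the midpoint of ZR ⇒ B = (5/7, 2/7)
2·[ZKM] = -3/7, 2·[BKR] = 2/7
[ZKM]:[BKR] = -3/7:2/7 = -3/2

[ZKM]:[BKR] = -3/2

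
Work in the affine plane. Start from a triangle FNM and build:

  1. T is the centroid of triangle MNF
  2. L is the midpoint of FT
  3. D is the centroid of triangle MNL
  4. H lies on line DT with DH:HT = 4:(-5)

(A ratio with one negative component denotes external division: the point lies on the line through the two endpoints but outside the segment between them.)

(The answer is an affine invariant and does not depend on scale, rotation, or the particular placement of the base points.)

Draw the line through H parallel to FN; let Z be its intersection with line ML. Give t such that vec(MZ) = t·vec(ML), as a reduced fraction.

t = 7/15

Work in coordinates with F = (0, 0), N = (1, 0), M = (0, 1).
1. T is the centroid of triangle MNF ⇒ T = (1/3, 1/3)
2. L is the midpoint of FT ⇒ L = (1/6, 1/6)
3. D is the centroid of triangle MNL ⇒ D = (7/18, 7/18)
4. H lies on line DT with DH:HT = 4:(-5) ⇒ H = (11/18, 11/18)
through H parallel to FN: direction (1, 0); meets ML at Z = (7/90, 11/18)
Z = M + t·(L−M) with t = 7/15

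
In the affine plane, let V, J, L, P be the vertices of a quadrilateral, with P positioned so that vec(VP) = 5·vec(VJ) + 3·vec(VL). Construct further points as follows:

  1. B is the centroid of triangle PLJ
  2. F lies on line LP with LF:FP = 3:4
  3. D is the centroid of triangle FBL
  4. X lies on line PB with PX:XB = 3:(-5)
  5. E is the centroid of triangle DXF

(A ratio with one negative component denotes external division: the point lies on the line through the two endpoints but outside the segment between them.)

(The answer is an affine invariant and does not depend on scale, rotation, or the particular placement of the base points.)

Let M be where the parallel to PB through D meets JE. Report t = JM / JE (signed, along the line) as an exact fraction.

t = 48/43

Assign V = (0, 0), J = (1, 0), L = (0, 1), P = (5, 3) — the answer is frame-independent, so this choice is without loss of generality.
1. B is the centroid of triangle PLJ ⇒ B = (2, 4/3)
2. F lies on line LP with LF:FP = 3:4 ⇒ F = (15/7, 13/7)
3. D is the centroid of triangle FBL ⇒ D = (29/21, 88/63)
4. X lies on line PB with PX:XB = 3:(-5) ⇒ X = (19/2, 11/2)
5. E is the centroid of triangle DXF ⇒ E = (547/126, 1103/378)
through D parallel to PB: direction (-3, -5/3); meets JE at M = (4271/903, 8824/2709)
M = J + t·(E−J) with t = 48/43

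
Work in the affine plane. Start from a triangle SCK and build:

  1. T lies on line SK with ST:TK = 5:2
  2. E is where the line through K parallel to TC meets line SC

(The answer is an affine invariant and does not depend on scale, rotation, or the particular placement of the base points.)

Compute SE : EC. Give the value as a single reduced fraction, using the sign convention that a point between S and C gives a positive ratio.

SE:EC = -7/2

Assign S = (0, 0), C = (1, 0), K = (0, 1) — the answer is frame-independent, so this choice is without loss of generality.
1. T lies on line SK with ST:TK = 5:2 ⇒ T = (0, 5/7)
2. E is where the line through K parallel to TC meets line SC ⇒ E = (7/5, 0)
E = S + t·(C−S) with t = 7/5, so SE:EC = t:(1−t) = 7/5:-2/5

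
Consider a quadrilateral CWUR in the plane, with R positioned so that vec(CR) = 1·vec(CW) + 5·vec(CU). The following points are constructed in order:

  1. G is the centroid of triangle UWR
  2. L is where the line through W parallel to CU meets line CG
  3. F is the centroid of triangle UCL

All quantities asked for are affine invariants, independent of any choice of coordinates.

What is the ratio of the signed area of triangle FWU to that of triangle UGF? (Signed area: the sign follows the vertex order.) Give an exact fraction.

Assign C = (0, 0), W = (1, 0), U = (0, 1), R = (1, 5) — the answer is frame-independent, so this choice is without loss of generality.
1. G is the centroid of triangle UWR ⇒ G = (2/3, 2)
2. L is where the line through W parallel to CU meets line CG ⇒ L = (1, 3)
3. F is the centroid of triangle UCL ⇒ F = (1/3, 4/3)
2·[FWU] = -2/3, 2·[UGF] = -1/9
[FWU]:[UGF] = -2/3:-1/9 = 6

[FWU]:[UGF] = 6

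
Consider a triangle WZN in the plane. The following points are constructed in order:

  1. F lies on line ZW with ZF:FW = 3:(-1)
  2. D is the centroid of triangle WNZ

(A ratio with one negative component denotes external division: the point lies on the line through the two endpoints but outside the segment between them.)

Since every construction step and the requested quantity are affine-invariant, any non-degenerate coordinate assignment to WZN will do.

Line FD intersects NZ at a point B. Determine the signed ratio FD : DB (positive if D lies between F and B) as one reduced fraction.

FD:DB = 7/2

Work in coordinates with W = (0, 0), Z = (1, 0), N = (0, 1).
1. F lies on line ZW with ZF:FW = 3:(-1) ⇒ F = (-1/2, 0)
2. D is the centroid of triangle WNZ ⇒ D = (1/3, 1/3)
line FD meets NZ at B = (4/7, 3/7)
D = F + t·(B−F) with t = 7/9, so FD:DB = 7/9:2/9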